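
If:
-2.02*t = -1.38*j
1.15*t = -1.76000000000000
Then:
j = -2.24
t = -1.53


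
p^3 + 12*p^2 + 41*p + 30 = (p + 1)*(p + 5)*(p + 6)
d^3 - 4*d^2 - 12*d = d*(d - 6)*(d + 2)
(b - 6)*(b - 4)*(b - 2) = b^3 - 12*b^2 + 44*b - 48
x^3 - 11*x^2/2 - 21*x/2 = x*(x - 7)*(x + 3/2)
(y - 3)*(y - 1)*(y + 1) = y^3 - 3*y^2 - y + 3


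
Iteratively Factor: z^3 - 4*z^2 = (z - 4)*(z^2) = z*(z - 4)*(z)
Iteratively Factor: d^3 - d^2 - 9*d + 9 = (d - 1)*(d^2 - 9) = (d - 3)*(d - 1)*(d + 3)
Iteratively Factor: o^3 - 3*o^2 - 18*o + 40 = (o + 4)*(o^2 - 7*o + 10) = (o - 2)*(o + 4)*(o - 5)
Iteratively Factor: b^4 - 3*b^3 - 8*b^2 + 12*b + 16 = (b - 4)*(b^3 + b^2 - 4*b - 4) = (b - 4)*(b - 2)*(b^2 + 3*b + 2) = (b - 4)*(b - 2)*(b + 1)*(b + 2)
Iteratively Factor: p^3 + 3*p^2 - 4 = (p + 2)*(p^2 + p - 2) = (p + 2)^2*(p - 1)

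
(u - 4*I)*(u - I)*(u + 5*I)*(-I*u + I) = -I*u^4 + I*u^3 - 21*I*u^2 - 20*u + 21*I*u + 20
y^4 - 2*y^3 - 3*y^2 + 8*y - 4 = (y - 2)*(y - 1)^2*(y + 2)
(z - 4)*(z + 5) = z^2 + z - 20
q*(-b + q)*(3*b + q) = -3*b^2*q + 2*b*q^2 + q^3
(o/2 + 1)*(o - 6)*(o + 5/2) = o^3/2 - 3*o^2/4 - 11*o - 15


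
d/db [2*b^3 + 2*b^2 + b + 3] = 6*b^2 + 4*b + 1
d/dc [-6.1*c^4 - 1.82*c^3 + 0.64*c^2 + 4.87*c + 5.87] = -24.4*c^3 - 5.46*c^2 + 1.28*c + 4.87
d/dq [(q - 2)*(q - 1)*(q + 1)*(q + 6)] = 4*q^3 + 12*q^2 - 26*q - 4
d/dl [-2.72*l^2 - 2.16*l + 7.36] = -5.44*l - 2.16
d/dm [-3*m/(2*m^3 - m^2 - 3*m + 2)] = 3*(4*m^3 - m^2 - 2)/(4*m^6 - 4*m^5 - 11*m^4 + 14*m^3 + 5*m^2 - 12*m + 4)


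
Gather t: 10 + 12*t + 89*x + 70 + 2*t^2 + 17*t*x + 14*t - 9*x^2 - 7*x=2*t^2 + t*(17*x + 26) - 9*x^2 + 82*x + 80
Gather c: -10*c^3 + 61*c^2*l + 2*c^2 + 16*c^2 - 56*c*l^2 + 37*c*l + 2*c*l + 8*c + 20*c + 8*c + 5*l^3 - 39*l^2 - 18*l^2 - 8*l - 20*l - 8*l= -10*c^3 + c^2*(61*l + 18) + c*(-56*l^2 + 39*l + 36) + 5*l^3 - 57*l^2 - 36*l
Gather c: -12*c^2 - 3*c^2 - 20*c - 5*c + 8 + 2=-15*c^2 - 25*c + 10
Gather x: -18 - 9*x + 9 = -9*x - 9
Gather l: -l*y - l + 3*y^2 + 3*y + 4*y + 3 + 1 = l*(-y - 1) + 3*y^2 + 7*y + 4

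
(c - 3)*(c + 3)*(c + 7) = c^3 + 7*c^2 - 9*c - 63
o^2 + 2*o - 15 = (o - 3)*(o + 5)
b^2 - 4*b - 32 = (b - 8)*(b + 4)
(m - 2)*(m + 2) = m^2 - 4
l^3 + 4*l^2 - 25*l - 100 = (l - 5)*(l + 4)*(l + 5)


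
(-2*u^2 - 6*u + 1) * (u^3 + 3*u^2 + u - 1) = -2*u^5 - 12*u^4 - 19*u^3 - u^2 + 7*u - 1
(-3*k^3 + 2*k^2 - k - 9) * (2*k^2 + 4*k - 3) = -6*k^5 - 8*k^4 + 15*k^3 - 28*k^2 - 33*k + 27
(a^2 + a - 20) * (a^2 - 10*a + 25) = a^4 - 9*a^3 - 5*a^2 + 225*a - 500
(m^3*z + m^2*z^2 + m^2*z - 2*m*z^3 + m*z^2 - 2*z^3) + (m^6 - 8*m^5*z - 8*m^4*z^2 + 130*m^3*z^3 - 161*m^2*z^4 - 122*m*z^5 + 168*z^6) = m^6 - 8*m^5*z - 8*m^4*z^2 + 130*m^3*z^3 + m^3*z - 161*m^2*z^4 + m^2*z^2 + m^2*z - 122*m*z^5 - 2*m*z^3 + m*z^2 + 168*z^6 - 2*z^3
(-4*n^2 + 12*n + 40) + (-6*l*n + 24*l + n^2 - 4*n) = -6*l*n + 24*l - 3*n^2 + 8*n + 40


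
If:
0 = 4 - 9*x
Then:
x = 4/9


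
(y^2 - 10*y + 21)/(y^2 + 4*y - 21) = (y - 7)/(y + 7)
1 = 1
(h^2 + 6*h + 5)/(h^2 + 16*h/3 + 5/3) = 3*(h + 1)/(3*h + 1)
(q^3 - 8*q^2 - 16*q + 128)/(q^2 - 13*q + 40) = (q^2 - 16)/(q - 5)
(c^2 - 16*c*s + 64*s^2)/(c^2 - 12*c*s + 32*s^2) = (-c + 8*s)/(-c + 4*s)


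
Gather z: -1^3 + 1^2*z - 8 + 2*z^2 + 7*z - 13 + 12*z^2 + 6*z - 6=14*z^2 + 14*z - 28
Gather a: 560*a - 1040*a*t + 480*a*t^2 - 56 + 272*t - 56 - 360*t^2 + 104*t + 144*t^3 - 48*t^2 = a*(480*t^2 - 1040*t + 560) + 144*t^3 - 408*t^2 + 376*t - 112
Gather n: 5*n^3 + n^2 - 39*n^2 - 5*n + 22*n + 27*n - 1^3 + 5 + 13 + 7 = 5*n^3 - 38*n^2 + 44*n + 24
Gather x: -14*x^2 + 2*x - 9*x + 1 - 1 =-14*x^2 - 7*x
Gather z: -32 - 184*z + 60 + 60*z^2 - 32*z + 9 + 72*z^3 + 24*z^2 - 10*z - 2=72*z^3 + 84*z^2 - 226*z + 35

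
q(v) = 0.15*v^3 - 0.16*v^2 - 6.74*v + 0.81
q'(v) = 0.45*v^2 - 0.32*v - 6.74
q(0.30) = -1.22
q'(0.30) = -6.80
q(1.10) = -6.60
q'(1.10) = -6.55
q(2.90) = -16.42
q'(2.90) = -3.88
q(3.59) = -18.51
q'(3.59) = -2.09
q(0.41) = -1.97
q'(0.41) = -6.80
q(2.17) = -13.04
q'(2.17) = -5.32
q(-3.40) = 15.98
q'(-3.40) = -0.45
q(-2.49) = 14.28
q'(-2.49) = -3.15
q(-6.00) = 3.09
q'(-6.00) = 11.38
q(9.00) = 36.54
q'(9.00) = 26.83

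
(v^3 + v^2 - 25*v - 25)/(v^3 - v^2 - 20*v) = (v^2 + 6*v + 5)/(v*(v + 4))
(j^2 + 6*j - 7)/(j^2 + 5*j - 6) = (j + 7)/(j + 6)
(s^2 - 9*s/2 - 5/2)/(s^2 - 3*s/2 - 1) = (s - 5)/(s - 2)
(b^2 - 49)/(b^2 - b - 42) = (b + 7)/(b + 6)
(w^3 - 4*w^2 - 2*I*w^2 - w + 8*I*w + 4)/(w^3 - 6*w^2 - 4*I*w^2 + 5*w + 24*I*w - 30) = (w^3 - 2*w^2*(2 + I) + w*(-1 + 8*I) + 4)/(w^3 - 2*w^2*(3 + 2*I) + w*(5 + 24*I) - 30)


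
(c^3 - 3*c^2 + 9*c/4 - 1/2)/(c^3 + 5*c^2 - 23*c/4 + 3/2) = (c - 2)/(c + 6)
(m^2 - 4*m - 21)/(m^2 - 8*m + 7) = (m + 3)/(m - 1)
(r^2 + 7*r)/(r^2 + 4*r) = (r + 7)/(r + 4)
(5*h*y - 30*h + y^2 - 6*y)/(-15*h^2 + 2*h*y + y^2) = (y - 6)/(-3*h + y)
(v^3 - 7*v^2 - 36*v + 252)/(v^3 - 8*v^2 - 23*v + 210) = (v + 6)/(v + 5)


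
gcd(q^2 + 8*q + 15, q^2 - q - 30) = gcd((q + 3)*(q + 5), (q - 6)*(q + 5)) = q + 5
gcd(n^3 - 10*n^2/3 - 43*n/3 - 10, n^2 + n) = n + 1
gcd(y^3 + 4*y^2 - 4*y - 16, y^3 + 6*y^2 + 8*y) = y^2 + 6*y + 8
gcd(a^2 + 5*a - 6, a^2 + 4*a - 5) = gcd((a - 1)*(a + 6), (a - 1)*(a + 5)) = a - 1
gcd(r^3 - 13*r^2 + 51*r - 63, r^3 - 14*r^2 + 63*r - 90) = r - 3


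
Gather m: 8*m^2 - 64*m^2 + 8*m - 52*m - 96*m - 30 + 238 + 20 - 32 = -56*m^2 - 140*m + 196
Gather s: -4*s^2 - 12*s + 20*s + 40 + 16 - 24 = -4*s^2 + 8*s + 32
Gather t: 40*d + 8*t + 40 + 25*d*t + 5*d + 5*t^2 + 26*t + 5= 45*d + 5*t^2 + t*(25*d + 34) + 45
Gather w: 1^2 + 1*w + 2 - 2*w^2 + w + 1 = -2*w^2 + 2*w + 4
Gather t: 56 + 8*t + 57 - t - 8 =7*t + 105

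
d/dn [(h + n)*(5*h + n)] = 6*h + 2*n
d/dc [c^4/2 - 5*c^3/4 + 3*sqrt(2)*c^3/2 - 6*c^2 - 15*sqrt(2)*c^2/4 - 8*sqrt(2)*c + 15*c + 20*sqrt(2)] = 2*c^3 - 15*c^2/4 + 9*sqrt(2)*c^2/2 - 12*c - 15*sqrt(2)*c/2 - 8*sqrt(2) + 15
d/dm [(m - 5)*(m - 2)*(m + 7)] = 3*m^2 - 39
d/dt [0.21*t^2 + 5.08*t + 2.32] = 0.42*t + 5.08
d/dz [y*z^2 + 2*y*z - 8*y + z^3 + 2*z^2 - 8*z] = 2*y*z + 2*y + 3*z^2 + 4*z - 8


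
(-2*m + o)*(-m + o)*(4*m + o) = 8*m^3 - 10*m^2*o + m*o^2 + o^3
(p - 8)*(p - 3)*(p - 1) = p^3 - 12*p^2 + 35*p - 24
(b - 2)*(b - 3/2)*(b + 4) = b^3 + b^2/2 - 11*b + 12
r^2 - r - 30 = (r - 6)*(r + 5)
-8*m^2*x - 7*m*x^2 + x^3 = x*(-8*m + x)*(m + x)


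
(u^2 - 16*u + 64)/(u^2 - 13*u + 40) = (u - 8)/(u - 5)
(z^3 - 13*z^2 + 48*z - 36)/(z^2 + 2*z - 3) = (z^2 - 12*z + 36)/(z + 3)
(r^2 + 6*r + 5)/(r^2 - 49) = (r^2 + 6*r + 5)/(r^2 - 49)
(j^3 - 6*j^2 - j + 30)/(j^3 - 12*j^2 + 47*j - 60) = (j + 2)/(j - 4)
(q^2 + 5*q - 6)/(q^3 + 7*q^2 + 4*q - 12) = 1/(q + 2)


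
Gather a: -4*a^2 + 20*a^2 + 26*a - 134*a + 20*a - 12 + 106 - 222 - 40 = 16*a^2 - 88*a - 168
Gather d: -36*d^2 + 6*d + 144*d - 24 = -36*d^2 + 150*d - 24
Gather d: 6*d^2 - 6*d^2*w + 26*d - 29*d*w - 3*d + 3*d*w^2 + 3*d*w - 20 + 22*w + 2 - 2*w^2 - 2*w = d^2*(6 - 6*w) + d*(3*w^2 - 26*w + 23) - 2*w^2 + 20*w - 18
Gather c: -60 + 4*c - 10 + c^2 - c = c^2 + 3*c - 70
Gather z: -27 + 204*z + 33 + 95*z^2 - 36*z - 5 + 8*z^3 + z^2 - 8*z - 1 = 8*z^3 + 96*z^2 + 160*z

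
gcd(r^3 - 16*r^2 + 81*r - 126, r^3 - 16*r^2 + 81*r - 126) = r^3 - 16*r^2 + 81*r - 126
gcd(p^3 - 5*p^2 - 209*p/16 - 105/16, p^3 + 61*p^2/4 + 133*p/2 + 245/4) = p + 5/4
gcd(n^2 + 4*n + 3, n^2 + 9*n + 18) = n + 3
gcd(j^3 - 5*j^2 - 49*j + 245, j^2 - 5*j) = j - 5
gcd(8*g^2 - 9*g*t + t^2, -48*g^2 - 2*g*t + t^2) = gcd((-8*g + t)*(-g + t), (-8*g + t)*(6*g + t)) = -8*g + t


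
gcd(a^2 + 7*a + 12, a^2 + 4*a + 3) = a + 3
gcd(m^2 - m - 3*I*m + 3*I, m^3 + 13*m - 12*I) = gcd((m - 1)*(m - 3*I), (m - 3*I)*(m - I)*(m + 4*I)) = m - 3*I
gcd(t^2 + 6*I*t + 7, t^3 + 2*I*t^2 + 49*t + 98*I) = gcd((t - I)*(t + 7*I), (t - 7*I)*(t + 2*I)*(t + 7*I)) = t + 7*I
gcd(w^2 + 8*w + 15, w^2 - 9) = w + 3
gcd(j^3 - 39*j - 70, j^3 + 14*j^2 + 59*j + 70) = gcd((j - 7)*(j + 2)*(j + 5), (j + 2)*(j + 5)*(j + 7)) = j^2 + 7*j + 10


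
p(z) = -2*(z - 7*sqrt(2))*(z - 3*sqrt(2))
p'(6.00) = 4.28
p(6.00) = 13.71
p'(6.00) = 4.28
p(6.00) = 13.71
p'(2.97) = 16.40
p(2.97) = -17.64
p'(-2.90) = 39.88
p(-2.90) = -182.84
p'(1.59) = 21.92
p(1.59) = -44.08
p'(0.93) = 24.56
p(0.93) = -59.43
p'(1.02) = 24.20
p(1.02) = -57.23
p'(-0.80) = 31.48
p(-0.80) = -107.91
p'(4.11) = 11.84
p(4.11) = -1.54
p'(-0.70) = 31.08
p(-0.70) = -104.78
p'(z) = -4*z + 20*sqrt(2)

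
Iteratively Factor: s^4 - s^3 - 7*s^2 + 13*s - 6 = (s - 2)*(s^3 + s^2 - 5*s + 3) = (s - 2)*(s - 1)*(s^2 + 2*s - 3) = (s - 2)*(s - 1)^2*(s + 3)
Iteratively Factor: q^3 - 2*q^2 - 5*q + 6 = (q - 3)*(q^2 + q - 2) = (q - 3)*(q + 2)*(q - 1)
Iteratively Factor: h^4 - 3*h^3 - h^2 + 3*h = (h)*(h^3 - 3*h^2 - h + 3) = h*(h - 3)*(h^2 - 1) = h*(h - 3)*(h + 1)*(h - 1)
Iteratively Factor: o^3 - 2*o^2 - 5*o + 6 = (o - 1)*(o^2 - o - 6) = (o - 3)*(o - 1)*(o + 2)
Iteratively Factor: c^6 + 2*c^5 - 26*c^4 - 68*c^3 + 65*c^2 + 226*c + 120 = (c + 4)*(c^5 - 2*c^4 - 18*c^3 + 4*c^2 + 49*c + 30) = (c - 2)*(c + 4)*(c^4 - 18*c^2 - 32*c - 15) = (c - 2)*(c + 3)*(c + 4)*(c^3 - 3*c^2 - 9*c - 5) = (c - 5)*(c - 2)*(c + 3)*(c + 4)*(c^2 + 2*c + 1) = (c - 5)*(c - 2)*(c + 1)*(c + 3)*(c + 4)*(c + 1)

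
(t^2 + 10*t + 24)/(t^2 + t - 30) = (t + 4)/(t - 5)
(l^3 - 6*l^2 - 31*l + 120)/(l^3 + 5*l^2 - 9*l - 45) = (l - 8)/(l + 3)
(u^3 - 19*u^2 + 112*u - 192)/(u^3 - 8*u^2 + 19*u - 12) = (u^2 - 16*u + 64)/(u^2 - 5*u + 4)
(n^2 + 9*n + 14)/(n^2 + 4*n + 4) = (n + 7)/(n + 2)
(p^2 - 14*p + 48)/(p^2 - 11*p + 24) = (p - 6)/(p - 3)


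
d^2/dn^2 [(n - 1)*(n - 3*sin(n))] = (3*n - 3)*sin(n) - 6*cos(n) + 2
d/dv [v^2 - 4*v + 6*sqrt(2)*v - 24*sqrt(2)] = 2*v - 4 + 6*sqrt(2)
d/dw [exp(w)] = exp(w)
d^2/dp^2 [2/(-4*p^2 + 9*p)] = 4*(4*p*(4*p - 9) - (8*p - 9)^2)/(p^3*(4*p - 9)^3)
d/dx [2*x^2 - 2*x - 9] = 4*x - 2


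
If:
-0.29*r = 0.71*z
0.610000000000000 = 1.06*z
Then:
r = -1.41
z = 0.58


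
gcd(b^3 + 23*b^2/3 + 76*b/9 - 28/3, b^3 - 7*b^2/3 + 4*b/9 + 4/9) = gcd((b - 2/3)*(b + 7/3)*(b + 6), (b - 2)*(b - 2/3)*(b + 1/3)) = b - 2/3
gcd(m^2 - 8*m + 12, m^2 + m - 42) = m - 6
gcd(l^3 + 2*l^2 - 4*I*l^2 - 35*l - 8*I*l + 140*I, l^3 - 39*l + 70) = l^2 + 2*l - 35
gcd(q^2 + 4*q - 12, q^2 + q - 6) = q - 2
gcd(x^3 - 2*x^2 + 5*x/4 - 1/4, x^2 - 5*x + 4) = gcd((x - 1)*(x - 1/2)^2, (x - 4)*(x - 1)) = x - 1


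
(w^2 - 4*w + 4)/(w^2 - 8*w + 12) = (w - 2)/(w - 6)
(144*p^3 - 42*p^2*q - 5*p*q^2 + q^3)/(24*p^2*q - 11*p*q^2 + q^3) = (6*p + q)/q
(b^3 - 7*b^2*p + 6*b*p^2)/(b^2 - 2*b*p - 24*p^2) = b*(b - p)/(b + 4*p)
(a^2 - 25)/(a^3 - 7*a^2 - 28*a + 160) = (a - 5)/(a^2 - 12*a + 32)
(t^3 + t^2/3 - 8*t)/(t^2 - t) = (t^2 + t/3 - 8)/(t - 1)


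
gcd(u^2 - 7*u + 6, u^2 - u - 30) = u - 6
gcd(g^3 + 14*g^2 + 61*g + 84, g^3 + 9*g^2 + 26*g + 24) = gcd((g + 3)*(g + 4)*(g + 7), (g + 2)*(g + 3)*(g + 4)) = g^2 + 7*g + 12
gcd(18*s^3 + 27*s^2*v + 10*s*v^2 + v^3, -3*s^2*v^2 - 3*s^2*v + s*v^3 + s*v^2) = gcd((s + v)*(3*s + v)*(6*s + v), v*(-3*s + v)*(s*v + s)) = 1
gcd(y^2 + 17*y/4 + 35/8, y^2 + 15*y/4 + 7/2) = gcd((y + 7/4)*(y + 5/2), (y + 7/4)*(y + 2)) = y + 7/4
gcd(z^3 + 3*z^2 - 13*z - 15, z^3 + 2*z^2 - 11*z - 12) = z^2 - 2*z - 3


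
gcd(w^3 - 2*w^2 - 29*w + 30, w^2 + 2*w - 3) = w - 1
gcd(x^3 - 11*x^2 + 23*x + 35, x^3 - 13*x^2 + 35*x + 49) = x^2 - 6*x - 7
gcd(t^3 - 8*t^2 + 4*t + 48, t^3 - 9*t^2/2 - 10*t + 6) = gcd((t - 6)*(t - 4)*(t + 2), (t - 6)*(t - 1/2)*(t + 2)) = t^2 - 4*t - 12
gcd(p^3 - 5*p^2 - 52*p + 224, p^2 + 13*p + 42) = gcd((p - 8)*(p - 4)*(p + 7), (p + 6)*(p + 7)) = p + 7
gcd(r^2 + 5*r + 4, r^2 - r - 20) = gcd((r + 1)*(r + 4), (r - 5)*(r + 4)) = r + 4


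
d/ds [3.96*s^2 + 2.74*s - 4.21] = 7.92*s + 2.74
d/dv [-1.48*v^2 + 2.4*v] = 2.4 - 2.96*v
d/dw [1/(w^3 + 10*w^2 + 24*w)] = (-3*w^2 - 20*w - 24)/(w^2*(w^2 + 10*w + 24)^2)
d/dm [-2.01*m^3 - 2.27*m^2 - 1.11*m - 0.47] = -6.03*m^2 - 4.54*m - 1.11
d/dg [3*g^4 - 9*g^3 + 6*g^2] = 3*g*(4*g^2 - 9*g + 4)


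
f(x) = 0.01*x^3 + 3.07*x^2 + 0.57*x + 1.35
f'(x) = 0.03*x^2 + 6.14*x + 0.57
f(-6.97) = 143.13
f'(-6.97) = -40.77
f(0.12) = 1.46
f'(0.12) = 1.31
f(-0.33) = 1.50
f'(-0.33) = -1.45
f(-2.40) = 17.53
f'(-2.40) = -13.99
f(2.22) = 17.85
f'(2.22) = 14.35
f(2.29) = 18.87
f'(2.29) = 14.79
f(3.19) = 34.73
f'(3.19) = 20.46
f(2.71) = 25.64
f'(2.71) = 17.43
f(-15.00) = 649.80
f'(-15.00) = -84.78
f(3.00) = 30.96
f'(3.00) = 19.26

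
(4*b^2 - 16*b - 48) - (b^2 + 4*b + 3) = 3*b^2 - 20*b - 51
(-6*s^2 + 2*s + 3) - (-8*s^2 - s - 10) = 2*s^2 + 3*s + 13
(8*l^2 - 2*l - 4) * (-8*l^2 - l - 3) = -64*l^4 + 8*l^3 + 10*l^2 + 10*l + 12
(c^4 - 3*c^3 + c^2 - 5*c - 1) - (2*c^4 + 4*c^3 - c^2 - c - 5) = -c^4 - 7*c^3 + 2*c^2 - 4*c + 4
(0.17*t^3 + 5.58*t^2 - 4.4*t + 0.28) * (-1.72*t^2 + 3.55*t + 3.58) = -0.2924*t^5 - 8.9941*t^4 + 27.9856*t^3 + 3.8748*t^2 - 14.758*t + 1.0024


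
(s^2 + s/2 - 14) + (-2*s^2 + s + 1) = -s^2 + 3*s/2 - 13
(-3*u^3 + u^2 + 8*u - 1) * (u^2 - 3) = -3*u^5 + u^4 + 17*u^3 - 4*u^2 - 24*u + 3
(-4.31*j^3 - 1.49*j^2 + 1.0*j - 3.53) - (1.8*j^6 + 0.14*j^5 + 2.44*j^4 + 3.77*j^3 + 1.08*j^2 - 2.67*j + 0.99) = -1.8*j^6 - 0.14*j^5 - 2.44*j^4 - 8.08*j^3 - 2.57*j^2 + 3.67*j - 4.52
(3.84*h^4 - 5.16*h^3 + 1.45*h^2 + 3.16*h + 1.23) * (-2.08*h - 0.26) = -7.9872*h^5 + 9.7344*h^4 - 1.6744*h^3 - 6.9498*h^2 - 3.38*h - 0.3198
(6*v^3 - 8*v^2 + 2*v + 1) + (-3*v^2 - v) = 6*v^3 - 11*v^2 + v + 1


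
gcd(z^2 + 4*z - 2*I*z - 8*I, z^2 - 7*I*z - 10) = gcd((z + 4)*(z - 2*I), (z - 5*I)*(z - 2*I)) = z - 2*I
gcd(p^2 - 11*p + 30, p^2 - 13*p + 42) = p - 6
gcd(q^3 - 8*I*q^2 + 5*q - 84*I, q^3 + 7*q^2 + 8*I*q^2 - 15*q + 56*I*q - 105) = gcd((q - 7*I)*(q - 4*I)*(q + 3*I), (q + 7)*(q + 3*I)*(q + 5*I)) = q + 3*I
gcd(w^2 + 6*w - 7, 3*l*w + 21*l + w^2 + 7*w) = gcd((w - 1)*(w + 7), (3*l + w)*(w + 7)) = w + 7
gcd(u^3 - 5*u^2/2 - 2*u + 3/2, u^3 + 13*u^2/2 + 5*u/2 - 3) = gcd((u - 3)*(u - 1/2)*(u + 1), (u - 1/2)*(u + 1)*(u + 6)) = u^2 + u/2 - 1/2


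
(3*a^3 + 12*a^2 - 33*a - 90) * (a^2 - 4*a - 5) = 3*a^5 - 96*a^3 - 18*a^2 + 525*a + 450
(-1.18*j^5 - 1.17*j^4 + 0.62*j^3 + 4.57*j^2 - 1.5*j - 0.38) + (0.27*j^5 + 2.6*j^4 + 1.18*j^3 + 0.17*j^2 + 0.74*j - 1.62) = -0.91*j^5 + 1.43*j^4 + 1.8*j^3 + 4.74*j^2 - 0.76*j - 2.0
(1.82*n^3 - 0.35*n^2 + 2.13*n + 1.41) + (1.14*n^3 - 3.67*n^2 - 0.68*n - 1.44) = 2.96*n^3 - 4.02*n^2 + 1.45*n - 0.03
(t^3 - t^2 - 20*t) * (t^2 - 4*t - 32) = t^5 - 5*t^4 - 48*t^3 + 112*t^2 + 640*t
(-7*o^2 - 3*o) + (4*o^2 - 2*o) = -3*o^2 - 5*o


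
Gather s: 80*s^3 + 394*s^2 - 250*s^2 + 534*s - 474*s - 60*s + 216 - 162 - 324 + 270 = 80*s^3 + 144*s^2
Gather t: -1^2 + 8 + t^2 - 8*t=t^2 - 8*t + 7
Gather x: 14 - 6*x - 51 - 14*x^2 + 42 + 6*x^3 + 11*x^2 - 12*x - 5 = 6*x^3 - 3*x^2 - 18*x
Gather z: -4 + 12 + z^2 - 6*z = z^2 - 6*z + 8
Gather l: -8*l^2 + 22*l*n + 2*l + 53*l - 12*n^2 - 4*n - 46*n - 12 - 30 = -8*l^2 + l*(22*n + 55) - 12*n^2 - 50*n - 42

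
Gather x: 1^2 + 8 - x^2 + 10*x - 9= -x^2 + 10*x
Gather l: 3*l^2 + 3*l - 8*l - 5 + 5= 3*l^2 - 5*l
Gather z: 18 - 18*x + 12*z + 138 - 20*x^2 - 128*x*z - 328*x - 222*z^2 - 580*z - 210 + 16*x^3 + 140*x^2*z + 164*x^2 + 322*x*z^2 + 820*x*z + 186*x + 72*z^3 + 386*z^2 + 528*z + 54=16*x^3 + 144*x^2 - 160*x + 72*z^3 + z^2*(322*x + 164) + z*(140*x^2 + 692*x - 40)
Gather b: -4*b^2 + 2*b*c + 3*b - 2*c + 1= -4*b^2 + b*(2*c + 3) - 2*c + 1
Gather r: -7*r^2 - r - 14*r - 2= -7*r^2 - 15*r - 2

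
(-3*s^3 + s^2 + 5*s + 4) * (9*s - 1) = -27*s^4 + 12*s^3 + 44*s^2 + 31*s - 4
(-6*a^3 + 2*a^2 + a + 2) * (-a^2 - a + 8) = 6*a^5 + 4*a^4 - 51*a^3 + 13*a^2 + 6*a + 16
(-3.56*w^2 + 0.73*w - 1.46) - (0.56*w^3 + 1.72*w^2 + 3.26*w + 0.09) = -0.56*w^3 - 5.28*w^2 - 2.53*w - 1.55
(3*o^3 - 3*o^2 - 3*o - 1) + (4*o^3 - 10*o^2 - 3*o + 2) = 7*o^3 - 13*o^2 - 6*o + 1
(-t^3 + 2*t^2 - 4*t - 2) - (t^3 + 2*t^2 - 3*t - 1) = -2*t^3 - t - 1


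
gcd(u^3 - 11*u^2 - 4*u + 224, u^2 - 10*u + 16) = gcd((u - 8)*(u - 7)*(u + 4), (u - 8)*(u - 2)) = u - 8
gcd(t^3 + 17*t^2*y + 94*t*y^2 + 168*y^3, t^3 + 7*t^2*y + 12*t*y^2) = t + 4*y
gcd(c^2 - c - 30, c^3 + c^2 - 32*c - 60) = c^2 - c - 30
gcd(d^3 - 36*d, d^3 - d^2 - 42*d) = d^2 + 6*d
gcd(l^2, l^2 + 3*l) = l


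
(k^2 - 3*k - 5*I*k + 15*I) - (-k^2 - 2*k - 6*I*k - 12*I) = 2*k^2 - k + I*k + 27*I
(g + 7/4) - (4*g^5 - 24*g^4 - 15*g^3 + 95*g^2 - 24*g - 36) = -4*g^5 + 24*g^4 + 15*g^3 - 95*g^2 + 25*g + 151/4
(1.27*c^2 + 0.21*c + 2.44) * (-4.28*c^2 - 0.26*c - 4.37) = -5.4356*c^4 - 1.229*c^3 - 16.0477*c^2 - 1.5521*c - 10.6628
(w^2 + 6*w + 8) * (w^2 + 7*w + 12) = w^4 + 13*w^3 + 62*w^2 + 128*w + 96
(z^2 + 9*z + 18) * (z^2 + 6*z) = z^4 + 15*z^3 + 72*z^2 + 108*z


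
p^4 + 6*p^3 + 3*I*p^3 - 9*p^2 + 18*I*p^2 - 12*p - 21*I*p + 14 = (p - 1)*(p + 7)*(p + I)*(p + 2*I)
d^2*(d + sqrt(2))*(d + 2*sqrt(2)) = d^4 + 3*sqrt(2)*d^3 + 4*d^2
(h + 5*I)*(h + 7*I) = h^2 + 12*I*h - 35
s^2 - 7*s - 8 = (s - 8)*(s + 1)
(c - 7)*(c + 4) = c^2 - 3*c - 28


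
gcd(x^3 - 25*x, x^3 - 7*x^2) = x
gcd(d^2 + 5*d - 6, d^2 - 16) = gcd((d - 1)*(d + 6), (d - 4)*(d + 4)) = 1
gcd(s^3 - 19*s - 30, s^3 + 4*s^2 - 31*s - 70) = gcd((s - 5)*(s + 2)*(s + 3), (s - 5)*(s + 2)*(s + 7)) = s^2 - 3*s - 10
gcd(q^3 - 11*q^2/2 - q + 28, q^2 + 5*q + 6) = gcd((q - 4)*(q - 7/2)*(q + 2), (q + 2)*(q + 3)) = q + 2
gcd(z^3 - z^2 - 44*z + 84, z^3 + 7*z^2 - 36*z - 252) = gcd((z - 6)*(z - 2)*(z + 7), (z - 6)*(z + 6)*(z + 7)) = z^2 + z - 42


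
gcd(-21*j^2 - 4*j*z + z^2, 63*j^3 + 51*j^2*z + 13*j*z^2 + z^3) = 3*j + z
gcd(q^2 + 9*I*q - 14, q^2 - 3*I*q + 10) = q + 2*I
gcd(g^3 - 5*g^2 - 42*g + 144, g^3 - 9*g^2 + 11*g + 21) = g - 3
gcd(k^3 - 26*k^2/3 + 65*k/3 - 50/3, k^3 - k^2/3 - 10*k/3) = k - 2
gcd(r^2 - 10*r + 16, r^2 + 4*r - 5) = 1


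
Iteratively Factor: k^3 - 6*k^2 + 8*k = (k - 2)*(k^2 - 4*k) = k*(k - 2)*(k - 4)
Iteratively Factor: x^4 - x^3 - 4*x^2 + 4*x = (x + 2)*(x^3 - 3*x^2 + 2*x) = (x - 2)*(x + 2)*(x^2 - x) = x*(x - 2)*(x + 2)*(x - 1)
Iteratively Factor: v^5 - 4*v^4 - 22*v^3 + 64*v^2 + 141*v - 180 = (v - 4)*(v^4 - 22*v^2 - 24*v + 45) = (v - 4)*(v + 3)*(v^3 - 3*v^2 - 13*v + 15) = (v - 4)*(v - 1)*(v + 3)*(v^2 - 2*v - 15) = (v - 5)*(v - 4)*(v - 1)*(v + 3)*(v + 3)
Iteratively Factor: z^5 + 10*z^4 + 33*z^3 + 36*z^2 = (z)*(z^4 + 10*z^3 + 33*z^2 + 36*z) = z*(z + 4)*(z^3 + 6*z^2 + 9*z) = z*(z + 3)*(z + 4)*(z^2 + 3*z) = z*(z + 3)^2*(z + 4)*(z)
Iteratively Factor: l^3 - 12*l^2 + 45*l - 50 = (l - 2)*(l^2 - 10*l + 25) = (l - 5)*(l - 2)*(l - 5)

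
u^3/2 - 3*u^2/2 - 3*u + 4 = (u/2 + 1)*(u - 4)*(u - 1)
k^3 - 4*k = k*(k - 2)*(k + 2)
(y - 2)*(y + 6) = y^2 + 4*y - 12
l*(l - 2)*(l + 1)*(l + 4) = l^4 + 3*l^3 - 6*l^2 - 8*l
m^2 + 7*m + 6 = (m + 1)*(m + 6)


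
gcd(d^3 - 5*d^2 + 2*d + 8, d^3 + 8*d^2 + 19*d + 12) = d + 1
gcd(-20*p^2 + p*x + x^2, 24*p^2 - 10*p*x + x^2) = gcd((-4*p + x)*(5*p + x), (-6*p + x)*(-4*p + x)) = -4*p + x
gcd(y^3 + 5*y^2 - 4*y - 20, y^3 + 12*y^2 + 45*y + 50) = y^2 + 7*y + 10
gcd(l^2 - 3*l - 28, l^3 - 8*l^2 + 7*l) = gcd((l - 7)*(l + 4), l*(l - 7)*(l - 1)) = l - 7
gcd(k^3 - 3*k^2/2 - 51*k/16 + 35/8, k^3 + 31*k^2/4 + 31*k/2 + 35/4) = k + 7/4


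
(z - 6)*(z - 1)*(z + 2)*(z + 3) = z^4 - 2*z^3 - 23*z^2 - 12*z + 36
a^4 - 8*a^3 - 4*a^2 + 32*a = a*(a - 8)*(a - 2)*(a + 2)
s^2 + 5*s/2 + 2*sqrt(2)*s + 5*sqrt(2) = (s + 5/2)*(s + 2*sqrt(2))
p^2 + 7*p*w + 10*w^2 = (p + 2*w)*(p + 5*w)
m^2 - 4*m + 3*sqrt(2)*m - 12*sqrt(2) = (m - 4)*(m + 3*sqrt(2))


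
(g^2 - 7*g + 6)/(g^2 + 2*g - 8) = (g^2 - 7*g + 6)/(g^2 + 2*g - 8)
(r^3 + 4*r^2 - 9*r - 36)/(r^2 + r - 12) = r + 3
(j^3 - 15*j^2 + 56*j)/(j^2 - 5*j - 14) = j*(j - 8)/(j + 2)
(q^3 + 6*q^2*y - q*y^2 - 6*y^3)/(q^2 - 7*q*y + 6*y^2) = (-q^2 - 7*q*y - 6*y^2)/(-q + 6*y)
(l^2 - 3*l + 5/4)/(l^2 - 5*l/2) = (l - 1/2)/l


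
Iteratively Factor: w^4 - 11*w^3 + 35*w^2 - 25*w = (w - 5)*(w^3 - 6*w^2 + 5*w) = w*(w - 5)*(w^2 - 6*w + 5) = w*(w - 5)*(w - 1)*(w - 5)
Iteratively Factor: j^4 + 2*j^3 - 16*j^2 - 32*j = (j - 4)*(j^3 + 6*j^2 + 8*j) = (j - 4)*(j + 2)*(j^2 + 4*j) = (j - 4)*(j + 2)*(j + 4)*(j)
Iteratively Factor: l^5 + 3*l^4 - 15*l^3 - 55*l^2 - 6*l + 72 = (l - 4)*(l^4 + 7*l^3 + 13*l^2 - 3*l - 18) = (l - 4)*(l + 3)*(l^3 + 4*l^2 + l - 6) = (l - 4)*(l - 1)*(l + 3)*(l^2 + 5*l + 6) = (l - 4)*(l - 1)*(l + 2)*(l + 3)*(l + 3)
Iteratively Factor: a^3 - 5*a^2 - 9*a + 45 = (a - 3)*(a^2 - 2*a - 15) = (a - 5)*(a - 3)*(a + 3)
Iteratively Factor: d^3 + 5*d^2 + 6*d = (d + 3)*(d^2 + 2*d) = d*(d + 3)*(d + 2)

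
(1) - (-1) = 2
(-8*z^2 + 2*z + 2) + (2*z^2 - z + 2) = -6*z^2 + z + 4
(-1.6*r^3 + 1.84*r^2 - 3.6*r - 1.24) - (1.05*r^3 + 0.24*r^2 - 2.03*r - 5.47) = -2.65*r^3 + 1.6*r^2 - 1.57*r + 4.23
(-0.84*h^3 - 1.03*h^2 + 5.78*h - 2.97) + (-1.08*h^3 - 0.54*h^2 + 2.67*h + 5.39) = -1.92*h^3 - 1.57*h^2 + 8.45*h + 2.42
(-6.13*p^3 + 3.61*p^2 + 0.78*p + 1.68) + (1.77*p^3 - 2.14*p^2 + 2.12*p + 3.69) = -4.36*p^3 + 1.47*p^2 + 2.9*p + 5.37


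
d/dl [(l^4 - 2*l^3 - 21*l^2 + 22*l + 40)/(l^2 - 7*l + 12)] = (2*l^5 - 23*l^4 + 76*l^3 + 53*l^2 - 584*l + 544)/(l^4 - 14*l^3 + 73*l^2 - 168*l + 144)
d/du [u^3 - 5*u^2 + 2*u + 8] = 3*u^2 - 10*u + 2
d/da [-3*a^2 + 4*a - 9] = 4 - 6*a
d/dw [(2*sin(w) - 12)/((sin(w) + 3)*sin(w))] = 2*(-cos(w) + 12/tan(w) + 18*cos(w)/sin(w)^2)/(sin(w) + 3)^2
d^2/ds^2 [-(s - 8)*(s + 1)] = -2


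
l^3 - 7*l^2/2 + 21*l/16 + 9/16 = (l - 3)*(l - 3/4)*(l + 1/4)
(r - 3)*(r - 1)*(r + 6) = r^3 + 2*r^2 - 21*r + 18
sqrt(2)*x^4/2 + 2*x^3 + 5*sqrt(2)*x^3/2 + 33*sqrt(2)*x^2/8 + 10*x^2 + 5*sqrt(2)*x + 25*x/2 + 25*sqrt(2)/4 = (x + 5/2)^2*(x + sqrt(2))*(sqrt(2)*x/2 + 1)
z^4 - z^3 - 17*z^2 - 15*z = z*(z - 5)*(z + 1)*(z + 3)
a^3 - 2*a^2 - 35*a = a*(a - 7)*(a + 5)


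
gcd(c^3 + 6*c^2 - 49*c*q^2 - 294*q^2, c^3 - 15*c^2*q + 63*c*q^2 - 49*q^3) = -c + 7*q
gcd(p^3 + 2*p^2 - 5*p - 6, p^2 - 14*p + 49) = 1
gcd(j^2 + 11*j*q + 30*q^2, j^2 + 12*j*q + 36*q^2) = j + 6*q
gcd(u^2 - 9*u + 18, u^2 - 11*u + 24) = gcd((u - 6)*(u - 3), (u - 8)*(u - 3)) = u - 3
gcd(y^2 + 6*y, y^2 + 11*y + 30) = y + 6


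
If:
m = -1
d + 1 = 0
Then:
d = -1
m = -1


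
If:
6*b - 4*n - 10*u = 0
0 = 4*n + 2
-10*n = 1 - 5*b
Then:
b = -4/5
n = -1/2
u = -7/25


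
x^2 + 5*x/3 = x*(x + 5/3)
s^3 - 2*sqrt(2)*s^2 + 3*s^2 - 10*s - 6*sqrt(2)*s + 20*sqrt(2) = (s - 2)*(s + 5)*(s - 2*sqrt(2))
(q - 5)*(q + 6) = q^2 + q - 30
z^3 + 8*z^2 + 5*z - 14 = (z - 1)*(z + 2)*(z + 7)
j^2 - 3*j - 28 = (j - 7)*(j + 4)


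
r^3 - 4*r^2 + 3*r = r*(r - 3)*(r - 1)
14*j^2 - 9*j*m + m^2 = (-7*j + m)*(-2*j + m)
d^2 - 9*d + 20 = (d - 5)*(d - 4)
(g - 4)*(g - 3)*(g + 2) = g^3 - 5*g^2 - 2*g + 24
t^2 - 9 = (t - 3)*(t + 3)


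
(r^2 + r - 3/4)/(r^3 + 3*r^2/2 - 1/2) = (r + 3/2)/(r^2 + 2*r + 1)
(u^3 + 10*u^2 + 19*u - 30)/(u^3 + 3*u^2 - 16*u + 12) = (u + 5)/(u - 2)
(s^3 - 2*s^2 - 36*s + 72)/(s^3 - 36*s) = (s - 2)/s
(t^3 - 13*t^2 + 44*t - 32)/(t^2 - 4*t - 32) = (t^2 - 5*t + 4)/(t + 4)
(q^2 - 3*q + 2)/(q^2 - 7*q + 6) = (q - 2)/(q - 6)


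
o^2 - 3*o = o*(o - 3)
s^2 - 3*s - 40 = (s - 8)*(s + 5)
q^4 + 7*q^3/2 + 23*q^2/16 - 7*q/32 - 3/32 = (q - 1/4)*(q + 1/4)*(q + 1/2)*(q + 3)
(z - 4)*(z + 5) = z^2 + z - 20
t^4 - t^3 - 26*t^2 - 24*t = t*(t - 6)*(t + 1)*(t + 4)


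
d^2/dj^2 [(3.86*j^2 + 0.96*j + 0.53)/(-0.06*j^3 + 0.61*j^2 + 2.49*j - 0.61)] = (-0.0277919999999999*j^6 - 0.0207360000000003*j^5 - 3.272184*j^4 + 13.01286*j^3 - 8.90439*j^2 - 6.85701*j - 12.755432)/(0.000216*j^9 - 0.006588*j^8 + 0.040086*j^7 + 0.326411*j^6 - 1.797525*j^5 - 11.212044*j^4 - 9.812097*j^3 + 10.66524*j^2 - 2.779587*j + 0.226981)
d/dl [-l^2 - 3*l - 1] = -2*l - 3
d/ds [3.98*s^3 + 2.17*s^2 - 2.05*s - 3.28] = 11.94*s^2 + 4.34*s - 2.05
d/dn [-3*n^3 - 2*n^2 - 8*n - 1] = -9*n^2 - 4*n - 8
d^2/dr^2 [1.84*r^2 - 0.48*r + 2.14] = 3.68000000000000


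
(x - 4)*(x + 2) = x^2 - 2*x - 8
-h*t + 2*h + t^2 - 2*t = (-h + t)*(t - 2)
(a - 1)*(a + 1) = a^2 - 1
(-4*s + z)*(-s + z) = 4*s^2 - 5*s*z + z^2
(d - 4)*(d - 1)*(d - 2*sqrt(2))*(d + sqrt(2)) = d^4 - 5*d^3 - sqrt(2)*d^3 + 5*sqrt(2)*d^2 - 4*sqrt(2)*d + 20*d - 16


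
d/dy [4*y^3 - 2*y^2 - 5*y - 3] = 12*y^2 - 4*y - 5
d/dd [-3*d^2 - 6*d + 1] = -6*d - 6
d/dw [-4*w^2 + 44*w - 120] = 44 - 8*w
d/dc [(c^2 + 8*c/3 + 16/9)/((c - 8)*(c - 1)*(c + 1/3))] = (-27*c^4 - 144*c^3 + 615*c^2 + 976*c - 48)/(3*(9*c^6 - 156*c^5 + 766*c^4 - 732*c^3 - 191*c^2 + 240*c + 64))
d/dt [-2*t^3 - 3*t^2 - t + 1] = -6*t^2 - 6*t - 1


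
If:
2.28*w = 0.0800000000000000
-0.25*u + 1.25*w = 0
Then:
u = 0.18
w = 0.04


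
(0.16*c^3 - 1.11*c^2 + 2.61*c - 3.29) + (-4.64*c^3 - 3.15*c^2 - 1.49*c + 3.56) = -4.48*c^3 - 4.26*c^2 + 1.12*c + 0.27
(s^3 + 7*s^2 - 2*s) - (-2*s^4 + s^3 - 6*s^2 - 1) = 2*s^4 + 13*s^2 - 2*s + 1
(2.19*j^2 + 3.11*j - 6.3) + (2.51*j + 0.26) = 2.19*j^2 + 5.62*j - 6.04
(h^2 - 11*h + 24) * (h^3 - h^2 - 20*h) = h^5 - 12*h^4 + 15*h^3 + 196*h^2 - 480*h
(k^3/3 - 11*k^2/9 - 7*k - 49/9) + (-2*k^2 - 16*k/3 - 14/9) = k^3/3 - 29*k^2/9 - 37*k/3 - 7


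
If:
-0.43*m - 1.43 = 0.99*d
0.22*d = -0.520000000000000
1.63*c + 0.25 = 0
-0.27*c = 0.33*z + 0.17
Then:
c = -0.15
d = -2.36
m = 2.12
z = -0.39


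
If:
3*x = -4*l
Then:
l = -3*x/4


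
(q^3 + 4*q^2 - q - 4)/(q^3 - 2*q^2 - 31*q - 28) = (q - 1)/(q - 7)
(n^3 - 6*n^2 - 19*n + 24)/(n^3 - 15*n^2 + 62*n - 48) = (n + 3)/(n - 6)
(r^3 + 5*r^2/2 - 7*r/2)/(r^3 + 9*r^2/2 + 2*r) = (2*r^2 + 5*r - 7)/(2*r^2 + 9*r + 4)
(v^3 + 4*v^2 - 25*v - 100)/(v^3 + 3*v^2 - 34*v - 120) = (v - 5)/(v - 6)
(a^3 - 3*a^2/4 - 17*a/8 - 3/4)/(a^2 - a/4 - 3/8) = (4*a^2 - 5*a - 6)/(4*a - 3)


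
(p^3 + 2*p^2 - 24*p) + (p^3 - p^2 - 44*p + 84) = 2*p^3 + p^2 - 68*p + 84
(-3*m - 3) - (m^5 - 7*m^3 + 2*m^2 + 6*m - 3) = -m^5 + 7*m^3 - 2*m^2 - 9*m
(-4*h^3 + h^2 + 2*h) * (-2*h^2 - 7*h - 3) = 8*h^5 + 26*h^4 + h^3 - 17*h^2 - 6*h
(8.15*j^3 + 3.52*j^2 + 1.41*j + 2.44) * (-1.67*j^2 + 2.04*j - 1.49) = -13.6105*j^5 + 10.7476*j^4 - 7.3174*j^3 - 6.4432*j^2 + 2.8767*j - 3.6356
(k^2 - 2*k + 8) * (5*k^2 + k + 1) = 5*k^4 - 9*k^3 + 39*k^2 + 6*k + 8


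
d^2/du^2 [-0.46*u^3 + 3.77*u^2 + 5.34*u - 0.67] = 7.54 - 2.76*u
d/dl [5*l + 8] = 5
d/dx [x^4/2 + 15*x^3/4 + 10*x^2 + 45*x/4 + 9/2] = 2*x^3 + 45*x^2/4 + 20*x + 45/4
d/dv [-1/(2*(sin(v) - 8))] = cos(v)/(2*(sin(v) - 8)^2)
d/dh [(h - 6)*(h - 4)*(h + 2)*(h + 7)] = 4*h^3 - 3*h^2 - 104*h + 76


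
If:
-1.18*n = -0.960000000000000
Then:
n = 0.81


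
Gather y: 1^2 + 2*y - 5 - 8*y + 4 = -6*y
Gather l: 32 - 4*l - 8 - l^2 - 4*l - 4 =-l^2 - 8*l + 20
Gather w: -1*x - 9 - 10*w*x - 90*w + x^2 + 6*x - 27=w*(-10*x - 90) + x^2 + 5*x - 36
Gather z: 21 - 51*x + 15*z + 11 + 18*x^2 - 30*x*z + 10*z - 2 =18*x^2 - 51*x + z*(25 - 30*x) + 30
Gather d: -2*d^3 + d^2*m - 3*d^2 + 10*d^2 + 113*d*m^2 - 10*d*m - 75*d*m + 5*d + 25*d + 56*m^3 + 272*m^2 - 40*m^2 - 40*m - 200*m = -2*d^3 + d^2*(m + 7) + d*(113*m^2 - 85*m + 30) + 56*m^3 + 232*m^2 - 240*m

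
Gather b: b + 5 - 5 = b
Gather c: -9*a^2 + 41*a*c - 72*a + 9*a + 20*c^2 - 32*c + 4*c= -9*a^2 - 63*a + 20*c^2 + c*(41*a - 28)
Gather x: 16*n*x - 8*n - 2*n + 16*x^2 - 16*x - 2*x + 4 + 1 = -10*n + 16*x^2 + x*(16*n - 18) + 5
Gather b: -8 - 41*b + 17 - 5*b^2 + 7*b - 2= -5*b^2 - 34*b + 7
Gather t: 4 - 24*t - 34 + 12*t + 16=-12*t - 14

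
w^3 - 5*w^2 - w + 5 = (w - 5)*(w - 1)*(w + 1)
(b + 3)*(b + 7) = b^2 + 10*b + 21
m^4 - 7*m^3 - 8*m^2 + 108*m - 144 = (m - 6)*(m - 3)*(m - 2)*(m + 4)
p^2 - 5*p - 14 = (p - 7)*(p + 2)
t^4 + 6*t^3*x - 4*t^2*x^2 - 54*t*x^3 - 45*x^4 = (t - 3*x)*(t + x)*(t + 3*x)*(t + 5*x)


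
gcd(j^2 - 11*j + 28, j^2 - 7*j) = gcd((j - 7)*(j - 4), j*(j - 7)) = j - 7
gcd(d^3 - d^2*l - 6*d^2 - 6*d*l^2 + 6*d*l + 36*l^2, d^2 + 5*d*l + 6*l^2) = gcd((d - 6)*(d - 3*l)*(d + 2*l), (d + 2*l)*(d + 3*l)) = d + 2*l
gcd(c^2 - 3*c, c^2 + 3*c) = c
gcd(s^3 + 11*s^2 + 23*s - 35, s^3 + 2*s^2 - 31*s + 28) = s^2 + 6*s - 7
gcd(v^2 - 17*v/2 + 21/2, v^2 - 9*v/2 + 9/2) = v - 3/2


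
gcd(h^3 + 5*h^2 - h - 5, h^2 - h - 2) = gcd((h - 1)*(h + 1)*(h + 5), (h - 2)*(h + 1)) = h + 1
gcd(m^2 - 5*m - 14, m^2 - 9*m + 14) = m - 7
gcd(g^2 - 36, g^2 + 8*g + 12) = g + 6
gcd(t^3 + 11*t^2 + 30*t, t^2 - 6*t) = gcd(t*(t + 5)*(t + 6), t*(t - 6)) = t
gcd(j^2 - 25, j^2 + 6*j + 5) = j + 5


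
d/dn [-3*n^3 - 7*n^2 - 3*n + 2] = -9*n^2 - 14*n - 3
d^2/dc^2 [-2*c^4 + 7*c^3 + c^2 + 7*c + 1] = -24*c^2 + 42*c + 2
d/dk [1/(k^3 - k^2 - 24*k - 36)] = (-3*k^2 + 2*k + 24)/(-k^3 + k^2 + 24*k + 36)^2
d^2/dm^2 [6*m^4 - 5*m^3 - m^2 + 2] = 72*m^2 - 30*m - 2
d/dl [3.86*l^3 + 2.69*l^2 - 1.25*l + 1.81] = 11.58*l^2 + 5.38*l - 1.25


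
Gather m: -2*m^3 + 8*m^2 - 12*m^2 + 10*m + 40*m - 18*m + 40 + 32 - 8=-2*m^3 - 4*m^2 + 32*m + 64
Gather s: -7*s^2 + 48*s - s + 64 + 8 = -7*s^2 + 47*s + 72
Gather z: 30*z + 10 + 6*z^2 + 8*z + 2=6*z^2 + 38*z + 12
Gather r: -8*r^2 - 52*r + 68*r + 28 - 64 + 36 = -8*r^2 + 16*r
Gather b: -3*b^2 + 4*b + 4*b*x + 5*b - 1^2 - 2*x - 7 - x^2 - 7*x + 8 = -3*b^2 + b*(4*x + 9) - x^2 - 9*x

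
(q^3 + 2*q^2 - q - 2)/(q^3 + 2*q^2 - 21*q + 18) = (q^2 + 3*q + 2)/(q^2 + 3*q - 18)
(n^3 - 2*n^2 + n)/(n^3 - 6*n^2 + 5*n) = (n - 1)/(n - 5)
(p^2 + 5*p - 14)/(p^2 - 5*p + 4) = (p^2 + 5*p - 14)/(p^2 - 5*p + 4)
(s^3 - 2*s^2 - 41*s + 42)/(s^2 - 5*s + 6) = (s^3 - 2*s^2 - 41*s + 42)/(s^2 - 5*s + 6)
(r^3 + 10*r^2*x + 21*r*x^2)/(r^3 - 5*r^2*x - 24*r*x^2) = (-r - 7*x)/(-r + 8*x)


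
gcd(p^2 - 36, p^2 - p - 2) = 1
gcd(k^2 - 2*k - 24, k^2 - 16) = k + 4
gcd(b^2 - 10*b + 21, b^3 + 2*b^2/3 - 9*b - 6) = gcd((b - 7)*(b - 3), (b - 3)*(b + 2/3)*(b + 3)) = b - 3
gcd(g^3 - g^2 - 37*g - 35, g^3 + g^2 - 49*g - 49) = g^2 - 6*g - 7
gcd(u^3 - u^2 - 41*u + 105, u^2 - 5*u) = u - 5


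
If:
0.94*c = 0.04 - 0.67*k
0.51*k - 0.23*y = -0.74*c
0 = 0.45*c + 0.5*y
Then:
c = -0.13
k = 0.24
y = 0.12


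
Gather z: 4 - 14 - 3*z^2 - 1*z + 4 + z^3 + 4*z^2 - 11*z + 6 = z^3 + z^2 - 12*z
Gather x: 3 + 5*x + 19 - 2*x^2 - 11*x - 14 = -2*x^2 - 6*x + 8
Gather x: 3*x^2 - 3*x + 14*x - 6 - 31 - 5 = 3*x^2 + 11*x - 42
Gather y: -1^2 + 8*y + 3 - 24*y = 2 - 16*y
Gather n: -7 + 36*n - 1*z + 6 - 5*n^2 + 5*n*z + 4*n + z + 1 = -5*n^2 + n*(5*z + 40)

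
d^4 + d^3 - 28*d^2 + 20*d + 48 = (d - 4)*(d - 2)*(d + 1)*(d + 6)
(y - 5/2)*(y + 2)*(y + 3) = y^3 + 5*y^2/2 - 13*y/2 - 15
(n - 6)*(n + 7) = n^2 + n - 42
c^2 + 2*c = c*(c + 2)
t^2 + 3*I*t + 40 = (t - 5*I)*(t + 8*I)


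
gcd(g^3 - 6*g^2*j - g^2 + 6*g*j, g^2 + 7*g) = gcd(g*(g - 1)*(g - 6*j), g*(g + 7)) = g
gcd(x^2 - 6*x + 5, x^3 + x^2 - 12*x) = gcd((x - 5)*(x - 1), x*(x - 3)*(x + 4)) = 1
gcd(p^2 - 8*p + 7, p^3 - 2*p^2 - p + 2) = p - 1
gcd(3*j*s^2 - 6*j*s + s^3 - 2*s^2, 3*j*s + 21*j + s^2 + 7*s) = 3*j + s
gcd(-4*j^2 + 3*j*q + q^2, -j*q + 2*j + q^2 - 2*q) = -j + q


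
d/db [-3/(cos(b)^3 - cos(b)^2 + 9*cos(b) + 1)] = 3*(-3*cos(b)^2 + 2*cos(b) - 9)*sin(b)/(cos(b)^3 - cos(b)^2 + 9*cos(b) + 1)^2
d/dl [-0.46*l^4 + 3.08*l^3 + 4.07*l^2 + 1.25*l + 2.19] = -1.84*l^3 + 9.24*l^2 + 8.14*l + 1.25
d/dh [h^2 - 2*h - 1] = 2*h - 2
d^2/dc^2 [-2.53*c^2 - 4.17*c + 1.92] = -5.06000000000000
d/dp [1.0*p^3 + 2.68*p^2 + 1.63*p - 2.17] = 3.0*p^2 + 5.36*p + 1.63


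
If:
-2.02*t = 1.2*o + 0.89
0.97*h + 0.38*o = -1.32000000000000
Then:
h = 0.659450171821306*t - 1.07027491408935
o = -1.68333333333333*t - 0.741666666666667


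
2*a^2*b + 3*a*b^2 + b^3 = b*(a + b)*(2*a + b)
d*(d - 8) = d^2 - 8*d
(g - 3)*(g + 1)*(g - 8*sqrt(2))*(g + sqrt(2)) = g^4 - 7*sqrt(2)*g^3 - 2*g^3 - 19*g^2 + 14*sqrt(2)*g^2 + 21*sqrt(2)*g + 32*g + 48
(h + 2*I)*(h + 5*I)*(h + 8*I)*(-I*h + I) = -I*h^4 + 15*h^3 + I*h^3 - 15*h^2 + 66*I*h^2 - 80*h - 66*I*h + 80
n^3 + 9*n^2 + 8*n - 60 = (n - 2)*(n + 5)*(n + 6)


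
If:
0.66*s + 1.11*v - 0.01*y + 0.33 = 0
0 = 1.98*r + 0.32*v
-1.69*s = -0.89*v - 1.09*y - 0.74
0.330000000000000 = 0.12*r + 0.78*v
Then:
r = -0.07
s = -1.28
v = 0.43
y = -3.01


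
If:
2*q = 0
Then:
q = 0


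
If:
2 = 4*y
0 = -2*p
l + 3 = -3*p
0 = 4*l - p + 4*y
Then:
No Solution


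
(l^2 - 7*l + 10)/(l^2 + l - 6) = (l - 5)/(l + 3)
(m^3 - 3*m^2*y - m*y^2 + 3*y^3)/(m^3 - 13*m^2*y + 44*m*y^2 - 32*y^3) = (m^2 - 2*m*y - 3*y^2)/(m^2 - 12*m*y + 32*y^2)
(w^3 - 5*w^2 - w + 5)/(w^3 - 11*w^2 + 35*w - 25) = (w + 1)/(w - 5)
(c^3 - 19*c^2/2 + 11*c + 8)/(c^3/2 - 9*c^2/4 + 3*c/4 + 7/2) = 2*(2*c^2 - 15*c - 8)/(2*c^2 - 5*c - 7)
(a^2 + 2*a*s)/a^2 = (a + 2*s)/a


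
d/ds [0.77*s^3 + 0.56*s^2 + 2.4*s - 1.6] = 2.31*s^2 + 1.12*s + 2.4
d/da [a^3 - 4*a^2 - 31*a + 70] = 3*a^2 - 8*a - 31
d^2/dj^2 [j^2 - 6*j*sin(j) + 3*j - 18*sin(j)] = 6*j*sin(j) + 18*sin(j) - 12*cos(j) + 2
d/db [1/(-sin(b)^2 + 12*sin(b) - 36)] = 2*cos(b)/(sin(b) - 6)^3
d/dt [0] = 0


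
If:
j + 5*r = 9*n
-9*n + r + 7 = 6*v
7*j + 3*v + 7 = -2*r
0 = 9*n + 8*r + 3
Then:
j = -21/13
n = -121/507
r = -18/169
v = 764/507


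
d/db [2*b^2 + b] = 4*b + 1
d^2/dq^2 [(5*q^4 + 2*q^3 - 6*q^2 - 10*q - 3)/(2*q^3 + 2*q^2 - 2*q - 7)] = 4*(4*q^6 + 27*q^5 - 123*q^4 - 96*q^3 + 231*q^2 - 108*q - 104)/(8*q^9 + 24*q^8 - 124*q^6 - 168*q^5 + 108*q^4 + 454*q^3 + 210*q^2 - 294*q - 343)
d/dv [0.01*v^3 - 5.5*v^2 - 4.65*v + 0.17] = 0.03*v^2 - 11.0*v - 4.65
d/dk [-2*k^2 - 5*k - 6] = -4*k - 5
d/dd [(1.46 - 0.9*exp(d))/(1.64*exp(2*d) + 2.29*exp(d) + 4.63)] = (1.476*exp(2*d) - 4.7888*exp(d) - 7.5104)*exp(d)/(2.6896*exp(4*d) + 7.5112*exp(3*d) + 20.4305*exp(2*d) + 21.2054*exp(d) + 21.4369)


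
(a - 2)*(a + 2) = a^2 - 4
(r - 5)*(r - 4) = r^2 - 9*r + 20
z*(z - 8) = z^2 - 8*z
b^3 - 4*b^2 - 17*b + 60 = (b - 5)*(b - 3)*(b + 4)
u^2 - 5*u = u*(u - 5)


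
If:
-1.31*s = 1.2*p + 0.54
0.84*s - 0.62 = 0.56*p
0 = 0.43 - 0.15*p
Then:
No Solution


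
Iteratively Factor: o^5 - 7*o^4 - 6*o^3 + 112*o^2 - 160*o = (o + 4)*(o^4 - 11*o^3 + 38*o^2 - 40*o) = o*(o + 4)*(o^3 - 11*o^2 + 38*o - 40) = o*(o - 5)*(o + 4)*(o^2 - 6*o + 8) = o*(o - 5)*(o - 4)*(o + 4)*(o - 2)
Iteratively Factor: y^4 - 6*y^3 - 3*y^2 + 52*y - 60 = (y - 2)*(y^3 - 4*y^2 - 11*y + 30) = (y - 5)*(y - 2)*(y^2 + y - 6) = (y - 5)*(y - 2)^2*(y + 3)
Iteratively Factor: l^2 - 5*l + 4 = (l - 1)*(l - 4)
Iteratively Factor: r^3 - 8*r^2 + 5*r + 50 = (r - 5)*(r^2 - 3*r - 10) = (r - 5)^2*(r + 2)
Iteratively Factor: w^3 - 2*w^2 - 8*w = (w)*(w^2 - 2*w - 8) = w*(w + 2)*(w - 4)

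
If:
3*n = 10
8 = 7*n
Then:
No Solution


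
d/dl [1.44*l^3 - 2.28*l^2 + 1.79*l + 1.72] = 4.32*l^2 - 4.56*l + 1.79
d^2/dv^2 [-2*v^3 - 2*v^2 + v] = -12*v - 4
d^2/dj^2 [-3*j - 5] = 0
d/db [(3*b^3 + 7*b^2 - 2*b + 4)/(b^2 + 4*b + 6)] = (3*b^4 + 24*b^3 + 84*b^2 + 76*b - 28)/(b^4 + 8*b^3 + 28*b^2 + 48*b + 36)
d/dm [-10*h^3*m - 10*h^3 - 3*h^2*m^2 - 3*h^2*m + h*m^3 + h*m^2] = h*(-10*h^2 - 6*h*m - 3*h + 3*m^2 + 2*m)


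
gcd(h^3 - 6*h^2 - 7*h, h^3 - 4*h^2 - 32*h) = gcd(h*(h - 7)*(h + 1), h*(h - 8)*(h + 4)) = h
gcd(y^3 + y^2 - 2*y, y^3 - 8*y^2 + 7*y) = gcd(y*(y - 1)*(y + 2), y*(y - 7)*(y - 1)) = y^2 - y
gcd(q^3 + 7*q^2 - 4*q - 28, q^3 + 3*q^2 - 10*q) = q - 2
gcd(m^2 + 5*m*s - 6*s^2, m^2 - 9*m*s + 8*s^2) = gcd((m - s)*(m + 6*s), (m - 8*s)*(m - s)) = -m + s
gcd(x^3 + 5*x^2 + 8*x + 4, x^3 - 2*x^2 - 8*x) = x + 2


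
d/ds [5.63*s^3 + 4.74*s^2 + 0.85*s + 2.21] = 16.89*s^2 + 9.48*s + 0.85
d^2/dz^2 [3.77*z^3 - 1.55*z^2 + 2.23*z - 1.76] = 22.62*z - 3.1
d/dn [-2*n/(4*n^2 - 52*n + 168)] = (n^2 - 42)/(2*(n^4 - 26*n^3 + 253*n^2 - 1092*n + 1764))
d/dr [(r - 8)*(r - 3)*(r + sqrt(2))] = 3*r^2 - 22*r + 2*sqrt(2)*r - 11*sqrt(2) + 24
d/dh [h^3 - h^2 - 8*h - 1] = 3*h^2 - 2*h - 8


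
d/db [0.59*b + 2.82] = 0.590000000000000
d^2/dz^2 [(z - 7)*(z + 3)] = 2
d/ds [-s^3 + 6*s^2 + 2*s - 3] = -3*s^2 + 12*s + 2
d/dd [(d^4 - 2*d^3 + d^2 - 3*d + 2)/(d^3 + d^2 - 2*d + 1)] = (d^6 + 2*d^5 - 9*d^4 + 18*d^3 - 11*d^2 - 2*d + 1)/(d^6 + 2*d^5 - 3*d^4 - 2*d^3 + 6*d^2 - 4*d + 1)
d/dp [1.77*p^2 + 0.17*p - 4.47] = 3.54*p + 0.17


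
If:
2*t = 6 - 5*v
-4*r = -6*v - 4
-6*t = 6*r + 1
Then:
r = 29/4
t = -89/12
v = 25/6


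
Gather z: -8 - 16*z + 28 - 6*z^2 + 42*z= -6*z^2 + 26*z + 20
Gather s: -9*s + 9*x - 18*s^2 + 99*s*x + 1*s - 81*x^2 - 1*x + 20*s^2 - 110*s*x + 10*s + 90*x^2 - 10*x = 2*s^2 + s*(2 - 11*x) + 9*x^2 - 2*x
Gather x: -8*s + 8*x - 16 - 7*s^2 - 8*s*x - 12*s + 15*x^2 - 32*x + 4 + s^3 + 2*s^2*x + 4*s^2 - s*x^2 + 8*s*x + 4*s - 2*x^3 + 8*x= s^3 - 3*s^2 - 16*s - 2*x^3 + x^2*(15 - s) + x*(2*s^2 - 16) - 12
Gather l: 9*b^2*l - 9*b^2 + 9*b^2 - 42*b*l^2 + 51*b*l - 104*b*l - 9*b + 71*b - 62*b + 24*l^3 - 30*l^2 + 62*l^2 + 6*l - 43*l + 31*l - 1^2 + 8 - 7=24*l^3 + l^2*(32 - 42*b) + l*(9*b^2 - 53*b - 6)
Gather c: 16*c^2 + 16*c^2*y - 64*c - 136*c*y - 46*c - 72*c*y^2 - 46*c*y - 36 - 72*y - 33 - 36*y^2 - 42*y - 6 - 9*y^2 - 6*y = c^2*(16*y + 16) + c*(-72*y^2 - 182*y - 110) - 45*y^2 - 120*y - 75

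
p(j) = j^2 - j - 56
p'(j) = 2*j - 1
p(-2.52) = -47.13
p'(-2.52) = -6.04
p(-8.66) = 27.66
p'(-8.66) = -18.32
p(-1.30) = -53.01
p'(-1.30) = -3.60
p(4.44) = -40.73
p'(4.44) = 7.88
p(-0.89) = -54.32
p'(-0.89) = -2.78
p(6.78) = -16.81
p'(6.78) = 12.56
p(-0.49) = -55.27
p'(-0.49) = -1.98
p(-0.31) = -55.59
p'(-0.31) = -1.62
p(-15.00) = 184.00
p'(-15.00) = -31.00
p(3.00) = -50.00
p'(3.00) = 5.00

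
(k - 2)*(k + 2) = k^2 - 4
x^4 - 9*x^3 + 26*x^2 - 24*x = x*(x - 4)*(x - 3)*(x - 2)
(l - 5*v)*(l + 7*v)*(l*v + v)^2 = l^4*v^2 + 2*l^3*v^3 + 2*l^3*v^2 - 35*l^2*v^4 + 4*l^2*v^3 + l^2*v^2 - 70*l*v^4 + 2*l*v^3 - 35*v^4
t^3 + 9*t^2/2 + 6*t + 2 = (t + 1/2)*(t + 2)^2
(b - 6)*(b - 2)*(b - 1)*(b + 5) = b^4 - 4*b^3 - 25*b^2 + 88*b - 60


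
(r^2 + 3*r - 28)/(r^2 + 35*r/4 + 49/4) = 4*(r - 4)/(4*r + 7)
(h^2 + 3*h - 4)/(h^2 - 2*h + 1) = (h + 4)/(h - 1)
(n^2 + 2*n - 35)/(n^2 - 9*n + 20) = (n + 7)/(n - 4)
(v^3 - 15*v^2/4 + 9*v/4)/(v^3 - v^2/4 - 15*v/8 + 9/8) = 2*v*(v - 3)/(2*v^2 + v - 3)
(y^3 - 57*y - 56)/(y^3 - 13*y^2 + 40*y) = (y^2 + 8*y + 7)/(y*(y - 5))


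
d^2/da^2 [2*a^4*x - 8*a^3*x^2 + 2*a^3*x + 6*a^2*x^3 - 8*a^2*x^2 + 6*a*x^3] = 4*x*(6*a^2 - 12*a*x + 3*a + 3*x^2 - 4*x)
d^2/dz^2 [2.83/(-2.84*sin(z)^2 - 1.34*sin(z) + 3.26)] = (91.302592*sin(z)^4 + 32.309544*sin(z)^3 - 27.067252*sin(z)^2 - 52.256516*sin(z) - 62.56564)/(2.84*sin(z)^2 + 1.34*sin(z) - 3.26)^3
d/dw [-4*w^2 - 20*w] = -8*w - 20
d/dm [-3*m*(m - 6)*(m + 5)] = -9*m^2 + 6*m + 90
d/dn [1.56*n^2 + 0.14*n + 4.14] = 3.12*n + 0.14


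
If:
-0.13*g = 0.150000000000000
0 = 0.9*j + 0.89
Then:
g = -1.15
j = -0.99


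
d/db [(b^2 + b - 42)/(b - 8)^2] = (76 - 17*b)/(b^3 - 24*b^2 + 192*b - 512)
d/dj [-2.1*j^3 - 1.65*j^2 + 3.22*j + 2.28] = -6.3*j^2 - 3.3*j + 3.22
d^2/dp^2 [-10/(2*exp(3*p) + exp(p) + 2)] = 10*(-2*(6*exp(2*p) + 1)^2*exp(p) + (18*exp(2*p) + 1)*(2*exp(3*p) + exp(p) + 2))*exp(p)/(2*exp(3*p) + exp(p) + 2)^3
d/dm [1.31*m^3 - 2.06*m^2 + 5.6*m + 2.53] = 3.93*m^2 - 4.12*m + 5.6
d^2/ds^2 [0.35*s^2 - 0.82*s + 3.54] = 0.700000000000000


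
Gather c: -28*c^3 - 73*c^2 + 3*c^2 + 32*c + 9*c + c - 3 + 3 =-28*c^3 - 70*c^2 + 42*c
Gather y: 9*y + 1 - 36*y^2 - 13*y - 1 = -36*y^2 - 4*y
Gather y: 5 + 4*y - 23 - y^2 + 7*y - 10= -y^2 + 11*y - 28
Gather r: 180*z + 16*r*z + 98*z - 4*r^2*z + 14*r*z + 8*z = -4*r^2*z + 30*r*z + 286*z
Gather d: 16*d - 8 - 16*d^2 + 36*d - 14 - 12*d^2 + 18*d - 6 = -28*d^2 + 70*d - 28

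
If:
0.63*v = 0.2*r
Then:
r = 3.15*v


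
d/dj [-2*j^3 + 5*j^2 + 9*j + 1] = -6*j^2 + 10*j + 9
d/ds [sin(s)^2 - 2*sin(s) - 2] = 2*(sin(s) - 1)*cos(s)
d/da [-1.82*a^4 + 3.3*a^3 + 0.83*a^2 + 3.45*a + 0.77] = -7.28*a^3 + 9.9*a^2 + 1.66*a + 3.45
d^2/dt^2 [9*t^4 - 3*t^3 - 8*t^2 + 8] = 108*t^2 - 18*t - 16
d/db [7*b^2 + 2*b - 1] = 14*b + 2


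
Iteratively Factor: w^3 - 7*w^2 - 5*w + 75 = (w - 5)*(w^2 - 2*w - 15) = (w - 5)^2*(w + 3)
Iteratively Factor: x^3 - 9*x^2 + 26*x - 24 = (x - 3)*(x^2 - 6*x + 8) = (x - 4)*(x - 3)*(x - 2)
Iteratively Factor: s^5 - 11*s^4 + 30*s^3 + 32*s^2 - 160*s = (s + 2)*(s^4 - 13*s^3 + 56*s^2 - 80*s) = s*(s + 2)*(s^3 - 13*s^2 + 56*s - 80) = s*(s - 5)*(s + 2)*(s^2 - 8*s + 16) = s*(s - 5)*(s - 4)*(s + 2)*(s - 4)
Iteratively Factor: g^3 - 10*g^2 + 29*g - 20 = (g - 4)*(g^2 - 6*g + 5) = (g - 4)*(g - 1)*(g - 5)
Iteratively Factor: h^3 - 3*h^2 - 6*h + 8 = (h - 1)*(h^2 - 2*h - 8) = (h - 4)*(h - 1)*(h + 2)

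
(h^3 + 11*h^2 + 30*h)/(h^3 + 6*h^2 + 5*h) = (h + 6)/(h + 1)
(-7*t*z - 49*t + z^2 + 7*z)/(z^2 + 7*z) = (-7*t + z)/z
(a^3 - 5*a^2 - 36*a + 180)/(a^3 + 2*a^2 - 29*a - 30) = (a - 6)/(a + 1)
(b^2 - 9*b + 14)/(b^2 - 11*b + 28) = (b - 2)/(b - 4)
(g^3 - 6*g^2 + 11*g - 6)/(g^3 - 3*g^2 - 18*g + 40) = (g^2 - 4*g + 3)/(g^2 - g - 20)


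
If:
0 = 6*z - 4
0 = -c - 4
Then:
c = -4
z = 2/3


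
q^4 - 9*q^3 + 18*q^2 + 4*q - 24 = (q - 6)*(q - 2)^2*(q + 1)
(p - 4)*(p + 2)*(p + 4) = p^3 + 2*p^2 - 16*p - 32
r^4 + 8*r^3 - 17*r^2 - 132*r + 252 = (r - 3)*(r - 2)*(r + 6)*(r + 7)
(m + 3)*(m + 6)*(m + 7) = m^3 + 16*m^2 + 81*m + 126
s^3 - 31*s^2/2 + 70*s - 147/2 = (s - 7)^2*(s - 3/2)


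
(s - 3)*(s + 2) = s^2 - s - 6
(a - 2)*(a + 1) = a^2 - a - 2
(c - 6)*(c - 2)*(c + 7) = c^3 - c^2 - 44*c + 84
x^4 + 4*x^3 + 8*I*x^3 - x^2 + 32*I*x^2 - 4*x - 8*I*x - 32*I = (x + 4)*(x + 8*I)*(-I*x + I)*(I*x + I)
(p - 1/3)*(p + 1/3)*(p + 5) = p^3 + 5*p^2 - p/9 - 5/9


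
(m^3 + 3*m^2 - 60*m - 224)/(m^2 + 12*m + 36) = (m^3 + 3*m^2 - 60*m - 224)/(m^2 + 12*m + 36)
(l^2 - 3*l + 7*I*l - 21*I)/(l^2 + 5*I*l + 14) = (l - 3)/(l - 2*I)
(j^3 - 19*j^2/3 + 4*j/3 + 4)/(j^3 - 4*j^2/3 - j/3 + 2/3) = (j - 6)/(j - 1)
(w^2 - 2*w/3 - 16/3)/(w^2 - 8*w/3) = (w + 2)/w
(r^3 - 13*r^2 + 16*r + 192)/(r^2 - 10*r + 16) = (r^2 - 5*r - 24)/(r - 2)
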